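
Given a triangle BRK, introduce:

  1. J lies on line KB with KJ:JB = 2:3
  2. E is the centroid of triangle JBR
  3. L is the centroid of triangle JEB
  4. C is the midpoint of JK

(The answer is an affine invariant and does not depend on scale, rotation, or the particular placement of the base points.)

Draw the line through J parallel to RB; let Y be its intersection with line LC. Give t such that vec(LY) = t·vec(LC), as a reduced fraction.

Assign B = (0, 0), R = (1, 0), K = (0, 1) — the answer is frame-independent, so this choice is without loss of generality.
1. J lies on line KB with KJ:JB = 2:3 ⇒ J = (0, 3/5)
2. E is the centroid of triangle JBR ⇒ E = (1/3, 1/5)
3. L is the centroid of triangle JEB ⇒ L = (1/9, 4/15)
4. C is the midpoint of JK ⇒ C = (0, 4/5)
through J parallel to RB: direction (-1, 0); meets LC at Y = (1/24, 3/5)
Y = L + t·(C−L) with t = 5/8

t = 5/8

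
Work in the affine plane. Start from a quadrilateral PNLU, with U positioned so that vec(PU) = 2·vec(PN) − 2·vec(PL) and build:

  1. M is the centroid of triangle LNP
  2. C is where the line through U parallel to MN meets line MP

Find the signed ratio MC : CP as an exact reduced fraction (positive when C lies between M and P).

Set P = (0, 0), N = (1, 0), L = (0, 1), U = (2, -2); any affine frame gives the same invariant.
1. M is the centroid of triangle LNP ⇒ M = (1/3, 1/3)
2. C is where the line through U parallel to MN meets line MP ⇒ C = (-2/3, -2/3)
C = M + t·(P−M) with t = 3, so MC:CP = t:(1−t) = 3:-2

MC:CP = -3/2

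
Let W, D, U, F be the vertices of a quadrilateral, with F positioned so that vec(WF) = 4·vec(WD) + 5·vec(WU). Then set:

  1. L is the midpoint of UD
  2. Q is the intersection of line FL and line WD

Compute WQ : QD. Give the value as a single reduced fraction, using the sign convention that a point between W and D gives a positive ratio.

WQ:QD = 1/8

Assign W = (0, 0), D = (1, 0), U = (0, 1), F = (4, 5) — the answer is frame-independent, so this choice is without loss of generality.
1. L is the midpoint of UD ⇒ L = (1/2, 1/2)
2. Q is the intersection of line FL and line WD ⇒ Q = (1/9, 0)
Q = W + t·(D−W) with t = 1/9, so WQ:QD = t:(1−t) = 1/9:8/9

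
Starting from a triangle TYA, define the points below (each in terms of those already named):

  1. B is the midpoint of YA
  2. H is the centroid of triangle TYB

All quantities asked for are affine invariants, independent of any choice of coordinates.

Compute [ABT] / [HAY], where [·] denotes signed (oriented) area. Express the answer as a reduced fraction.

[ABT]:[HAY] = 3/2

Choose coordinates T = (0, 0), Y = (1, 0), A = (0, 1).
1. B is the midpoint of YA ⇒ B = (1/2, 1/2)
2. H is the centroid of triangle TYB ⇒ H = (1/2, 1/6)
2·[ABT] = -1/2, 2·[HAY] = -1/3
[ABT]:[HAY] = -1/2:-1/3 = 3/2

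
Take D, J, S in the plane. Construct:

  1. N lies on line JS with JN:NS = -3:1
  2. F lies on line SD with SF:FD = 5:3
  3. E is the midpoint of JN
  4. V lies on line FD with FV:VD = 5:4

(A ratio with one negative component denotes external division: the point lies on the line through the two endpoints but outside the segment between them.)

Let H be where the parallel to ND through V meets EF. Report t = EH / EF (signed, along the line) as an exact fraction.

t = 32/27

Assign D = (0, 0), J = (1, 0), S = (0, 1) — the answer is frame-independent, so this choice is without loss of generality.
1. N lies on line JS with JN:NS = -3:1 ⇒ N = (-1/2, 3/2)
2. F lies on line SD with SF:FD = 5:3 ⇒ F = (0, 3/8)
3. E is the midpoint of JN ⇒ E = (1/4, 3/4)
4. V lies on line FD with FV:VD = 5:4 ⇒ V = (0, 1/6)
through V parallel to ND: direction (1/2, -3/2); meets EF at H = (-5/108, 11/36)
H = E + t·(F−E) with t = 32/27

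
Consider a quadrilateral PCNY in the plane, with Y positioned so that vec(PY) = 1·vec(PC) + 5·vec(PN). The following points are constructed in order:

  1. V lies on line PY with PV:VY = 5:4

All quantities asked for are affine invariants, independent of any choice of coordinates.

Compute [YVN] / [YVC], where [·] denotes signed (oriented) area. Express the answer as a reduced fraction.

Assign P = (0, 0), C = (1, 0), N = (0, 1), Y = (1, 5) — the answer is frame-independent, so this choice is without loss of generality.
1. V lies on line PY with PV:VY = 5:4 ⇒ V = (5/9, 25/9)
2·[YVN] = -4/9, 2·[YVC] = 20/9
[YVN]:[YVC] = -4/9:20/9 = -1/5

[YVN]:[YVC] = -1/5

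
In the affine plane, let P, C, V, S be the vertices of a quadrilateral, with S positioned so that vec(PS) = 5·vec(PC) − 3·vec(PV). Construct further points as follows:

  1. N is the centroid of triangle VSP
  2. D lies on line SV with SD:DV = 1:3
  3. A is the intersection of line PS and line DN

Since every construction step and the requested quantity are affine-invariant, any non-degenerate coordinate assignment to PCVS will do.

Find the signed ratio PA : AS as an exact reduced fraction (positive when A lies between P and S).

Choose coordinates P = (0, 0), C = (1, 0), V = (0, 1), S = (5, -3).
1. N is the centroid of triangle VSP ⇒ N = (5/3, -2/3)
2. D lies on line SV with SD:DV = 1:3 ⇒ D = (15/4, -2)
3. A is the intersection of line PS and line DN ⇒ A = (10, -6)
A = P + t·(S−P) with t = 2, so PA:AS = t:(1−t) = 2:-1

PA:AS = -2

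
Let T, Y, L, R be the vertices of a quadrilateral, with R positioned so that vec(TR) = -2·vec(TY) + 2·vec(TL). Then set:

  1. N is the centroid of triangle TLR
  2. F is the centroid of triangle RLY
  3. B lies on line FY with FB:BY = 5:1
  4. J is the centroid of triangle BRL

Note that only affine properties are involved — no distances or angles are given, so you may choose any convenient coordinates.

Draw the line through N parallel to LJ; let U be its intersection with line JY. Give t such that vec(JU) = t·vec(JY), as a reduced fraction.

t = 2/19

Assign T = (0, 0), Y = (1, 0), L = (0, 1), R = (-2, 2) — the answer is frame-independent, so this choice is without loss of generality.
1. N is the centroid of triangle TLR ⇒ N = (-2/3, 1)
2. F is the centroid of triangle RLY ⇒ F = (-1/3, 1)
3. B lies on line FY with FB:BY = 5:1 ⇒ B = (7/9, 1/6)
4. J is the centroid of triangle BRL ⇒ J = (-11/27, 19/18)
through N parallel to LJ: direction (-11/27, 1/18); meets JY at U = (-7/27, 17/18)
U = J + t·(Y−J) with t = 2/19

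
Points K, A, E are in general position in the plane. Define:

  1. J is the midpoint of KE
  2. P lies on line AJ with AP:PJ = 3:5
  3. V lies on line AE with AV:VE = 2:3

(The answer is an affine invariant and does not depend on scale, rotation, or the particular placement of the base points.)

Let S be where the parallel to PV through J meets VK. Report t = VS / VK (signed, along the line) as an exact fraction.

Choose coordinates K = (0, 0), A = (1, 0), E = (0, 1).
1. J is the midpoint of KE ⇒ J = (0, 1/2)
2. P lies on line AJ with AP:PJ = 3:5 ⇒ P = (5/8, 3/16)
3. V lies on line AE with AV:VE = 2:3 ⇒ V = (3/5, 2/5)
through J parallel to PV: direction (-1/40, 17/80); meets VK at S = (3/55, 2/55)
S = V + t·(K−V) with t = 10/11

t = 10/11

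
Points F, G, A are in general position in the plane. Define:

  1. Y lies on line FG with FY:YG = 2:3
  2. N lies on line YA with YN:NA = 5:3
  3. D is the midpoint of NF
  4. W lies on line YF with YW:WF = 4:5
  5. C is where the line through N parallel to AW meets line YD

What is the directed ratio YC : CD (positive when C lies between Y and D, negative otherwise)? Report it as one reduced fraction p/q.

Assign F = (0, 0), G = (1, 0), A = (0, 1) — the answer is frame-independent, so this choice is without loss of generality.
1. Y lies on line FG with FY:YG = 2:3 ⇒ Y = (2/5, 0)
2. N lies on line YA with YN:NA = 5:3 ⇒ N = (3/20, 5/8)
3. D is the midpoint of NF ⇒ D = (3/40, 5/16)
4. W lies on line YF with YW:WF = 4:5 ⇒ W = (2/9, 0)
5. C is where the line through N parallel to AW meets line YD ⇒ C = (119/460, 25/184)
C = Y + t·(D−Y) with t = 10/23, so YC:CD = t:(1−t) = 10/23:13/23

YC:CD = 10/13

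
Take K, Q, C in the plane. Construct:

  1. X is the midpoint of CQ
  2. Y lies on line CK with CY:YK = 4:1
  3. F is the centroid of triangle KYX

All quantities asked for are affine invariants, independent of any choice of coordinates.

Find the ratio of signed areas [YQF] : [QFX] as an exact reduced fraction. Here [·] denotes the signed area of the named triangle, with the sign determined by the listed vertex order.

[YQF]:[QFX] = -2/9

Set K = (0, 0), Q = (1, 0), C = (0, 1); any affine frame gives the same invariant.
1. X is the midpoint of CQ ⇒ X = (1/2, 1/2)
2. Y lies on line CK with CY:YK = 4:1 ⇒ Y = (0, 1/5)
3. F is the centroid of triangle KYX ⇒ F = (1/6, 7/30)
2·[YQF] = 1/15, 2·[QFX] = -3/10
[YQF]:[QFX] = 1/15:-3/10 = -2/9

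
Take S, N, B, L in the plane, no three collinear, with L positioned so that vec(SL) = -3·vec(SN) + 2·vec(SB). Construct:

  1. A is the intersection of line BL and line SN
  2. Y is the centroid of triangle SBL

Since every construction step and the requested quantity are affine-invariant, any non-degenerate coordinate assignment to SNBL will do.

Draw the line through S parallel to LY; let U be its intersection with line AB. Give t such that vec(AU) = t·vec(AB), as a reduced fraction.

t = 3

Set S = (0, 0), N = (1, 0), B = (0, 1), L = (-3, 2); any affine frame gives the same invariant.
1. A is the intersection of line BL and line SN ⇒ A = (3, 0)
2. Y is the centroid of triangle SBL ⇒ Y = (-1, 1)
through S parallel to LY: direction (2, -1); meets AB at U = (-6, 3)
U = A + t·(B−A) with t = 3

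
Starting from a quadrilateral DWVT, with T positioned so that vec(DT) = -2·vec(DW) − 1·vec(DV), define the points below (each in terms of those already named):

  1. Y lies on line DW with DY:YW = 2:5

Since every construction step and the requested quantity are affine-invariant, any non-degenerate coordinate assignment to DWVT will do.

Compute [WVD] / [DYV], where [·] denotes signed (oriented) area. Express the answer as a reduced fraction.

[WVD]:[DYV] = 7/2

Set D = (0, 0), W = (1, 0), V = (0, 1), T = (-2, -1); any affine frame gives the same invariant.
1. Y lies on line DW with DY:YW = 2:5 ⇒ Y = (2/7, 0)
2·[WVD] = 1, 2·[DYV] = 2/7
[WVD]:[DYV] = 1:2/7 = 7/2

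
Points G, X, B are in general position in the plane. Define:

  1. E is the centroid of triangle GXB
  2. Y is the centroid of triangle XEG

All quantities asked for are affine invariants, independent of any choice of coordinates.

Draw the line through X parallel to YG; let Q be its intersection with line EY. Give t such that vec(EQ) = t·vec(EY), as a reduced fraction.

Choose coordinates G = (0, 0), X = (1, 0), B = (0, 1).
1. E is the centroid of triangle GXB ⇒ E = (1/3, 1/3)
2. Y is the centroid of triangle XEG ⇒ Y = (4/9, 1/9)
through X parallel to YG: direction (-4/9, -1/9); meets EY at Q = (5/9, -1/9)
Q = E + t·(Y−E) with t = 2

t = 2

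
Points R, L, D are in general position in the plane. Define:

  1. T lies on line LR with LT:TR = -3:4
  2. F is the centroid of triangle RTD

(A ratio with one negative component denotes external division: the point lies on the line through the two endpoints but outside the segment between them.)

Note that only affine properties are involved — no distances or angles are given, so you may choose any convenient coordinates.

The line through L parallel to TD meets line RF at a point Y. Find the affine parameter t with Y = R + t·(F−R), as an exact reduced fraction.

Set R = (0, 0), L = (1, 0), D = (0, 1); any affine frame gives the same invariant.
1. T lies on line LR with LT:TR = -3:4 ⇒ T = (4, 0)
2. F is the centroid of triangle RTD ⇒ F = (4/3, 1/3)
through L parallel to TD: direction (-4, 1); meets RF at Y = (1/2, 1/8)
Y = R + t·(F−R) with t = 3/8

t = 3/8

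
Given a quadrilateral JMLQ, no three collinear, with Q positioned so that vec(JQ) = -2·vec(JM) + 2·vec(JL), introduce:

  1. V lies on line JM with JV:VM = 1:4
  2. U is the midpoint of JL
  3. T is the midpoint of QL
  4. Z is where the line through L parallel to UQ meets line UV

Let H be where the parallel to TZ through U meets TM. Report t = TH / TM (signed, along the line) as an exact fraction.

t = 6/7

Work in coordinates with J = (0, 0), M = (1, 0), L = (0, 1), Q = (-2, 2).
1. V lies on line JM with JV:VM = 1:4 ⇒ V = (1/5, 0)
2. U is the midpoint of JL ⇒ U = (0, 1/2)
3. T is the midpoint of QL ⇒ T = (-1, 3/2)
4. Z is where the line through L parallel to UQ meets line UV ⇒ Z = (-2/7, 17/14)
through U parallel to TZ: direction (5/7, -2/7); meets TM at H = (5/7, 3/14)
H = T + t·(M−T) with t = 6/7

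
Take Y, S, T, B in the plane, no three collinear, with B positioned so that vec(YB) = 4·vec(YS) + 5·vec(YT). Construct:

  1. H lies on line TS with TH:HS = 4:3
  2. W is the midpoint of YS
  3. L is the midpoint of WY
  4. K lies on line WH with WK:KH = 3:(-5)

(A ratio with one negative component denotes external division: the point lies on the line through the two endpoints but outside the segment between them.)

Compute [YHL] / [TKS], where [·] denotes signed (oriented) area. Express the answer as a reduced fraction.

[YHL]:[TKS] = -3/35

Work in coordinates with Y = (0, 0), S = (1, 0), T = (0, 1), B = (4, 5).
1. H lies on line TS with TH:HS = 4:3 ⇒ H = (4/7, 3/7)
2. W is the midpoint of YS ⇒ W = (1/2, 0)
3. L is the midpoint of WY ⇒ L = (1/4, 0)
4. K lies on line WH with WK:KH = 3:(-5) ⇒ K = (11/28, -9/14)
2·[YHL] = -3/28, 2·[TKS] = 5/4
[YHL]:[TKS] = -3/28:5/4 = -3/35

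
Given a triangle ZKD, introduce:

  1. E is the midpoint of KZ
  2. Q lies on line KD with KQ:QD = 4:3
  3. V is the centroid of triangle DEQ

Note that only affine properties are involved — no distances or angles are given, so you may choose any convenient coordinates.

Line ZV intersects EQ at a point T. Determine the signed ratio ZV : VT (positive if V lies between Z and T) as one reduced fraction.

Choose coordinates Z = (0, 0), K = (1, 0), D = (0, 1).
1. E is the midpoint of KZ ⇒ E = (1/2, 0)
2. Q lies on line KD with KQ:QD = 4:3 ⇒ Q = (3/7, 4/7)
3. V is the centroid of triangle DEQ ⇒ V = (13/42, 11/21)
line ZV meets EQ at T = (26/63, 44/63)
V = Z + t·(T−Z) with t = 3/4, so ZV:VT = 3/4:1/4

ZV:VT = 3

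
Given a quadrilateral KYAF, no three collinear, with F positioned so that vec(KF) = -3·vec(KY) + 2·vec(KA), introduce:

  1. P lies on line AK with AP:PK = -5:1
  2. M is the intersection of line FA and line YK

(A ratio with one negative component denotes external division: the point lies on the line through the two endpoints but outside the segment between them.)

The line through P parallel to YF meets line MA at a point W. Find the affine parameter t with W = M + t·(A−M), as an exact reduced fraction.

Work in coordinates with K = (0, 0), Y = (1, 0), A = (0, 1), F = (-3, 2).
1. P lies on line AK with AP:PK = -5:1 ⇒ P = (0, -1/4)
2. M is the intersection of line FA and line YK ⇒ M = (3, 0)
through P parallel to YF: direction (-4, 2); meets MA at W = (-15/2, 7/2)
W = M + t·(A−M) with t = 7/2

t = 7/2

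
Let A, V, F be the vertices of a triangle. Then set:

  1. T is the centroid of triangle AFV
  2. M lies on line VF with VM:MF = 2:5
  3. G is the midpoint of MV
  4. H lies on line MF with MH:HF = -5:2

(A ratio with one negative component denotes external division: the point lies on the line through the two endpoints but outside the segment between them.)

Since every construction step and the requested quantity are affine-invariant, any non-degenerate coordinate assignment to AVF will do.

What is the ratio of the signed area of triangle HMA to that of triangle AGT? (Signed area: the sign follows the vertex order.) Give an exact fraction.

[HMA]:[AGT] = -5

Set A = (0, 0), V = (1, 0), F = (0, 1); any affine frame gives the same invariant.
1. T is the centroid of triangle AFV ⇒ T = (1/3, 1/3)
2. M lies on line VF with VM:MF = 2:5 ⇒ M = (5/7, 2/7)
3. G is the midpoint of MV ⇒ G = (6/7, 1/7)
4. H lies on line MF with MH:HF = -5:2 ⇒ H = (-10/21, 31/21)
2·[HMA] = -25/21, 2·[AGT] = 5/21
[HMA]:[AGT] = -25/21:5/21 = -5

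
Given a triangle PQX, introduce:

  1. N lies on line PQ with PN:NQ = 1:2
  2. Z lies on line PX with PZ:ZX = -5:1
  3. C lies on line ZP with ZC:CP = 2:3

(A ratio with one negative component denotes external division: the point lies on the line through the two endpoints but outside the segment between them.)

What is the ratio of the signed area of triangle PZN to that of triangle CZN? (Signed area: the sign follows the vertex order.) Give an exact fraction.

Assign P = (0, 0), Q = (1, 0), X = (0, 1) — the answer is frame-independent, so this choice is without loss of generality.
1. N lies on line PQ with PN:NQ = 1:2 ⇒ N = (1/3, 0)
2. Z lies on line PX with PZ:ZX = -5:1 ⇒ Z = (0, 5/4)
3. C lies on line ZP with ZC:CP = 2:3 ⇒ C = (0, 3/4)
2·[PZN] = -5/12, 2·[CZN] = -1/6
[PZN]:[CZN] = -5/12:-1/6 = 5/2

[PZN]:[CZN] = 5/2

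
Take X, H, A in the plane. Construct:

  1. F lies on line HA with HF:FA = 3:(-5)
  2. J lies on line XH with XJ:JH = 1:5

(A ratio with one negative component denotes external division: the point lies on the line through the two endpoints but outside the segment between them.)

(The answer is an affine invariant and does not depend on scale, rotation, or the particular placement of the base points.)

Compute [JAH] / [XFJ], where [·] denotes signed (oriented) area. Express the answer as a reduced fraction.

Work in coordinates with X = (0, 0), H = (1, 0), A = (0, 1).
1. F lies on line HA with HF:FA = 3:(-5) ⇒ F = (5/2, -3/2)
2. J lies on line XH with XJ:JH = 1:5 ⇒ J = (1/6, 0)
2·[JAH] = -5/6, 2·[XFJ] = 1/4
[JAH]:[XFJ] = -5/6:1/4 = -10/3

[JAH]:[XFJ] = -10/3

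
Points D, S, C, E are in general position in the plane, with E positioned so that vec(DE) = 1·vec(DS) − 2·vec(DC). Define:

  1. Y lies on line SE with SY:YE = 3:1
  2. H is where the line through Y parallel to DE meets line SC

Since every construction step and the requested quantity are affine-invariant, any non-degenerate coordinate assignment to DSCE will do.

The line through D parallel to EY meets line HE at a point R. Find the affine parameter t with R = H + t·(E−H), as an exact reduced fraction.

Set D = (0, 0), S = (1, 0), C = (0, 1), E = (1, -2); any affine frame gives the same invariant.
1. Y lies on line SE with SY:YE = 3:1 ⇒ Y = (1, -3/2)
2. H is where the line through Y parallel to DE meets line SC ⇒ H = (-1/2, 3/2)
through D parallel to EY: direction (0, 1/2); meets HE at R = (0, 1/3)
R = H + t·(E−H) with t = 1/3

t = 1/3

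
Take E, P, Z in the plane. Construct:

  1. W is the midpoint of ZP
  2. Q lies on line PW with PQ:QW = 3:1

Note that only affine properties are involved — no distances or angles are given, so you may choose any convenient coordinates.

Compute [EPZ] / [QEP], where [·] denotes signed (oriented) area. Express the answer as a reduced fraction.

[EPZ]:[QEP] = 8/3

Work in coordinates with E = (0, 0), P = (1, 0), Z = (0, 1).
1. W is the midpoint of ZP ⇒ W = (1/2, 1/2)
2. Q lies on line PW with PQ:QW = 3:1 ⇒ Q = (5/8, 3/8)
2·[EPZ] = 1, 2·[QEP] = 3/8
[EPZ]:[QEP] = 1:3/8 = 8/3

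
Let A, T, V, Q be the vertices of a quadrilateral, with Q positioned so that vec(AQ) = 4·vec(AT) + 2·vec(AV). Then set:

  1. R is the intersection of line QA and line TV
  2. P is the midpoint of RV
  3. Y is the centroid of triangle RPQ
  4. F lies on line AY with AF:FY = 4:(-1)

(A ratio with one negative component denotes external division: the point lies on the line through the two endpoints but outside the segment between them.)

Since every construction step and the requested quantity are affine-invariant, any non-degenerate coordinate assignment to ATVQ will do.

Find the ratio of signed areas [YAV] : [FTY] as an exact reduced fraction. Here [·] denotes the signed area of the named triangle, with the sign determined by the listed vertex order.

[YAV]:[FTY] = 5

Set A = (0, 0), T = (1, 0), V = (0, 1), Q = (4, 2); any affine frame gives the same invariant.
1. R is the intersection of line QA and line TV ⇒ R = (2/3, 1/3)
2. P is the midpoint of RV ⇒ P = (1/3, 2/3)
3. Y is the centroid of triangle RPQ ⇒ Y = (5/3, 1)
4. F lies on line AY with AF:FY = 4:(-1) ⇒ F = (20/9, 4/3)
2·[YAV] = -5/3, 2·[FTY] = -1/3
[YAV]:[FTY] = -5/3:-1/3 = 5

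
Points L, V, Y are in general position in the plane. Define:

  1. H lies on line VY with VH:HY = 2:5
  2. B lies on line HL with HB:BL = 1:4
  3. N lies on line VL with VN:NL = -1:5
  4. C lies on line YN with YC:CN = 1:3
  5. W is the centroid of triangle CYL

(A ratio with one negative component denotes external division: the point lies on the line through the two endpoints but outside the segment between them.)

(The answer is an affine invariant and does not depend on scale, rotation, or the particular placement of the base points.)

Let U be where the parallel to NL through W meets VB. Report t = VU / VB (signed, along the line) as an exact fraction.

Set L = (0, 0), V = (1, 0), Y = (0, 1); any affine frame gives the same invariant.
1. H lies on line VY with VH:HY = 2:5 ⇒ H = (5/7, 2/7)
2. B lies on line HL with HB:BL = 1:4 ⇒ B = (4/7, 8/35)
3. N lies on line VL with VN:NL = -1:5 ⇒ N = (5/4, 0)
4. C lies on line YN with YC:CN = 1:3 ⇒ C = (5/16, 3/4)
5. W is the centroid of triangle CYL ⇒ W = (5/48, 7/12)
through W parallel to NL: direction (-5/4, 0); meets VB at U = (-3/32, 7/12)
U = V + t·(B−V) with t = 245/96

t = 245/96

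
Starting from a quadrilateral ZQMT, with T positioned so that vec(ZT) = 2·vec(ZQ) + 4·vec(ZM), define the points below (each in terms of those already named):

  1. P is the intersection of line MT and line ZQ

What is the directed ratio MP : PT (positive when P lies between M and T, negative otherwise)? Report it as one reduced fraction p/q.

MP:PT = -1/4

Assign Z = (0, 0), Q = (1, 0), M = (0, 1), T = (2, 4) — the answer is frame-independent, so this choice is without loss of generality.
1. P is the intersection of line MT and line ZQ ⇒ P = (-2/3, 0)
P = M + t·(T−M) with t = -1/3, so MP:PT = t:(1−t) = -1/3:4/3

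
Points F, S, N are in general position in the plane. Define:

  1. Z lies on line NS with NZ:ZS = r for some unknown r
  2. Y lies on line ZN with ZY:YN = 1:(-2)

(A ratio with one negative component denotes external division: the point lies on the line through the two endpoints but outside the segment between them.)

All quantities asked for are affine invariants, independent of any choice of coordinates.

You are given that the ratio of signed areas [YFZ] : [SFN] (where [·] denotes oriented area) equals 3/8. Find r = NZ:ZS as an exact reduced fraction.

r = 3/5

Assign F = (0, 0), S = (1, 0), N = (0, 1) — the answer is frame-independent, so this choice is without loss of generality.
1. With NZ:ZS = r, write λ = r/(r+1) so Z = N + λ·(S−N); Z is affine-linear in λ
2. Y lies on line ZN with ZY:YN = 1:(-2) ⇒ Y is an affine combination of earlier points and hence also affine-linear in λ
Every point depending on Z is an affine combination of Z and λ-independent points, so each such coordinate is linear in λ; the λ² term in each signed area is a multiple of (S−N)×(S−N) = 0, so 2·[YFZ] and 2·[SFN] are each linear in λ. Evaluating at λ=0 and λ=1:
  2·[YFZ] = −λ,   2·[SFN] = -1
So [YFZ]:[SFN] = (−λ) / (-1). Setting this equal to 3/8:
  −λ = 3/8·(-1)  ⇒  λ = 3/8
Then r = λ/(1−λ) = (3/8)/(5/8) = 3/5. Check: with r = 3/5, Z = (3/8, 5/8) and [YFZ]:[SFN] = 3/8 as required.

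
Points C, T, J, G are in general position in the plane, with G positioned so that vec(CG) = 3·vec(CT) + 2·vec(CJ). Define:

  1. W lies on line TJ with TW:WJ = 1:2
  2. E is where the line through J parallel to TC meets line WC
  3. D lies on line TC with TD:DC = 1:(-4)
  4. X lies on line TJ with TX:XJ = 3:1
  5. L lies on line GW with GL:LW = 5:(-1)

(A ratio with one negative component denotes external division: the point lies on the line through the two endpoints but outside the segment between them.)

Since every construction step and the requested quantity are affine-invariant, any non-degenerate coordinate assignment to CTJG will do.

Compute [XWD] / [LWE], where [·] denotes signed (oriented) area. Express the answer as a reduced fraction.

[XWD]:[LWE] = -5/6

Work in coordinates with C = (0, 0), T = (1, 0), J = (0, 1), G = (3, 2).
1. W lies on line TJ with TW:WJ = 1:2 ⇒ W = (2/3, 1/3)
2. E is where the line through J parallel to TC meets line WC ⇒ E = (2, 1)
3. D lies on line TC with TD:DC = 1:(-4) ⇒ D = (4/3, 0)
4. X lies on line TJ with TX:XJ = 3:1 ⇒ X = (1/4, 3/4)
5. L lies on line GW with GL:LW = 5:(-1) ⇒ L = (1/12, -1/12)
2·[XWD] = 5/36, 2·[LWE] = -1/6
[XWD]:[LWE] = 5/36:-1/6 = -5/6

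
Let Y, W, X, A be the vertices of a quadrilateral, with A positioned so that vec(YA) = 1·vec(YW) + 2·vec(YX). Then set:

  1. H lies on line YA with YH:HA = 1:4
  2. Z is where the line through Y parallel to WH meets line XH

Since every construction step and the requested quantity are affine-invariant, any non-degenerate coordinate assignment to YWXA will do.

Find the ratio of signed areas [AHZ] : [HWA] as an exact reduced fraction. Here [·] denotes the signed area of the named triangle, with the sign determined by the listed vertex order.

[AHZ]:[HWA] = 1/2

Choose coordinates Y = (0, 0), W = (1, 0), X = (0, 1), A = (1, 2).
1. H lies on line YA with YH:HA = 1:4 ⇒ H = (1/5, 2/5)
2. Z is where the line through Y parallel to WH meets line XH ⇒ Z = (2/5, -1/5)
2·[AHZ] = 4/5, 2·[HWA] = 8/5
[AHZ]:[HWA] = 4/5:8/5 = 1/2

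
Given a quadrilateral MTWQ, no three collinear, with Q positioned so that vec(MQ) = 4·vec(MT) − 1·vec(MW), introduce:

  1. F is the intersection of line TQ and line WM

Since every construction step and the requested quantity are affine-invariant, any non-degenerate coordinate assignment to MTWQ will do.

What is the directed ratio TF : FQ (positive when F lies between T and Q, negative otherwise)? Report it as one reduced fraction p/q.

TF:FQ = -1/4

Set M = (0, 0), T = (1, 0), W = (0, 1), Q = (4, -1); any affine frame gives the same invariant.
1. F is the intersection of line TQ and line WM ⇒ F = (0, 1/3)
F = T + t·(Q−T) with t = -1/3, so TF:FQ = t:(1−t) = -1/3:4/3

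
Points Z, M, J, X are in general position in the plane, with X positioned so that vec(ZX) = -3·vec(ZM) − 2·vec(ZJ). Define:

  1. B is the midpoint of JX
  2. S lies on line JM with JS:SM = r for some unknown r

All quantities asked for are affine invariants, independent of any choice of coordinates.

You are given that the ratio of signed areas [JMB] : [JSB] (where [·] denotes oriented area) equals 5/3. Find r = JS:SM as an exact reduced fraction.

r = 3/2

Work in coordinates with Z = (0, 0), M = (1, 0), J = (0, 1), X = (-3, -2).
1. B is the midpoint of JX ⇒ B = (-3/2, -1/2)
2. With JS:SM = r, write λ = r/(r+1) so S = J + λ·(M−J); S is affine-linear in λ
Every point depending on S is an affine combination of S and λ-independent points, so each such coordinate is linear in λ; the λ² term in each signed area is a multiple of (M−J)×(M−J) = 0, so 2·[JMB] and 2·[JSB] are each linear in λ. Evaluating at λ=0 and λ=1:
  2·[JMB] = -3,   2·[JSB] = -3·λ
So [JMB]:[JSB] = (-3) / (-3·λ). Setting this equal to 5/3:
  -3 = 5/3·(-3·λ)  ⇒  λ = 3/5
Then r = λ/(1−λ) = (3/5)/(2/5) = 3/2. Check: with r = 3/2, S = (3/5, 2/5) and [JMB]:[JSB] = 5/3 as required.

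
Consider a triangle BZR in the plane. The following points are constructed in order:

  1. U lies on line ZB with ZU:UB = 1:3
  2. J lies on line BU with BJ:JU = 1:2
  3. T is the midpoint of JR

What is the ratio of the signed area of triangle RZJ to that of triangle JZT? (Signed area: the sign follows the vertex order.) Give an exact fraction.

Assign B = (0, 0), Z = (1, 0), R = (0, 1) — the answer is frame-independent, so this choice is without loss of generality.
1. U lies on line ZB with ZU:UB = 1:3 ⇒ U = (3/4, 0)
2. J lies on line BU with BJ:JU = 1:2 ⇒ J = (1/4, 0)
3. T is the midpoint of JR ⇒ T = (1/8, 1/2)
2·[RZJ] = -3/4, 2·[JZT] = 3/8
[RZJ]:[JZT] = -3/4:3/8 = -2

[RZJ]:[JZT] = -2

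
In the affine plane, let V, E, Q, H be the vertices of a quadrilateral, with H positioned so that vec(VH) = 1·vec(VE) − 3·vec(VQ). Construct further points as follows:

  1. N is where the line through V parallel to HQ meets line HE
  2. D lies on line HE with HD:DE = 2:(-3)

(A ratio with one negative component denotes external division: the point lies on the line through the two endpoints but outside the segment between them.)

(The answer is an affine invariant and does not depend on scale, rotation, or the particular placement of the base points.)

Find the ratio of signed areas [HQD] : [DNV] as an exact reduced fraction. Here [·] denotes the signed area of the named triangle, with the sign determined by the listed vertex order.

Set V = (0, 0), E = (1, 0), Q = (0, 1), H = (1, -3); any affine frame gives the same invariant.
1. N is where the line through V parallel to HQ meets line HE ⇒ N = (1, -4)
2. D lies on line HE with HD:DE = 2:(-3) ⇒ D = (1, -9)
2·[HQD] = 6, 2·[DNV] = 5
[HQD]:[DNV] = 6:5 = 6/5

[HQD]:[DNV] = 6/5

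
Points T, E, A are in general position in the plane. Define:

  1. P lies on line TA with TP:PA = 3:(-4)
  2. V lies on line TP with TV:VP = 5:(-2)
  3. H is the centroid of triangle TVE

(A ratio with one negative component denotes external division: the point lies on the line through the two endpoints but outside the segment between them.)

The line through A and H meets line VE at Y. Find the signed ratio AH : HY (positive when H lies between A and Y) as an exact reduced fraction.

Work in coordinates with T = (0, 0), E = (1, 0), A = (0, 1).
1. P lies on line TA with TP:PA = 3:(-4) ⇒ P = (0, -3)
2. V lies on line TP with TV:VP = 5:(-2) ⇒ V = (0, -5)
3. H is the centroid of triangle TVE ⇒ H = (1/3, -5/3)
line AH meets VE at Y = (6/13, -35/13)
H = A + t·(Y−A) with t = 13/18, so AH:HY = 13/18:5/18

AH:HY = 13/5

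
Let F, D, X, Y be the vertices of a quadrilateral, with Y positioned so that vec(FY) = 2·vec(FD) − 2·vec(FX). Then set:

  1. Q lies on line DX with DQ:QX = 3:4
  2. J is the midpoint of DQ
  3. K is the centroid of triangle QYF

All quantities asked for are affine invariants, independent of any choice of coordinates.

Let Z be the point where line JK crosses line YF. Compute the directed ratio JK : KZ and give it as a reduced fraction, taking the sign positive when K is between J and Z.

JK:KZ = 2

Assign F = (0, 0), D = (1, 0), X = (0, 1), Y = (2, -2) — the answer is frame-independent, so this choice is without loss of generality.
1. Q lies on line DX with DQ:QX = 3:4 ⇒ Q = (4/7, 3/7)
2. J is the midpoint of DQ ⇒ J = (11/14, 3/14)
3. K is the centroid of triangle QYF ⇒ K = (6/7, -11/21)
line JK meets YF at Z = (25/28, -25/28)
K = J + t·(Z−J) with t = 2/3, so JK:KZ = 2/3:1/3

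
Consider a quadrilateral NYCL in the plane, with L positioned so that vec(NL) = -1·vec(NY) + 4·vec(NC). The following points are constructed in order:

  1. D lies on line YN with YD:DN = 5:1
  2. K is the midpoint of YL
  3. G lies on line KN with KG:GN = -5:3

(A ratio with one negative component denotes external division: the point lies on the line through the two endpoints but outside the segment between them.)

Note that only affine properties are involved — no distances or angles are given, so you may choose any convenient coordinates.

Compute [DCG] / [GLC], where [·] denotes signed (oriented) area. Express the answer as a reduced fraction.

[DCG]:[GLC] = -1/6

Work in coordinates with N = (0, 0), Y = (1, 0), C = (0, 1), L = (-1, 4).
1. D lies on line YN with YD:DN = 5:1 ⇒ D = (1/6, 0)
2. K is the midpoint of YL ⇒ K = (0, 2)
3. G lies on line KN with KG:GN = -5:3 ⇒ G = (0, -3)
2·[DCG] = 2/3, 2·[GLC] = -4
[DCG]:[GLC] = 2/3:-4 = -1/6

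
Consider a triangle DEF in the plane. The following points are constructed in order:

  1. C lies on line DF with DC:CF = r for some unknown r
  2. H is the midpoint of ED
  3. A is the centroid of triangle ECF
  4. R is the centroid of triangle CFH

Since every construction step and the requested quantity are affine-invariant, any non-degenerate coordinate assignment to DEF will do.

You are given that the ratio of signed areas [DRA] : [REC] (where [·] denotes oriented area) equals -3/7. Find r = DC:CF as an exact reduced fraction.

Assign D = (0, 0), E = (1, 0), F = (0, 1) — the answer is frame-independent, so this choice is without loss of generality.
1. With DC:CF = r, write λ = r/(r+1) so C = D + λ·(F−D); C is affine-linear in λ
2. H is the midpoint of ED ⇒ H = (1/2, 0)
3. A is the centroid of triangle ECF ⇒ A is an affine combination of earlier points and hence also affine-linear in λ
4. R is the centroid of triangle CFH ⇒ R is an affine combination of earlier points and hence also affine-linear in λ
Every point depending on C is an affine combination of C and λ-independent points, so each such coordinate is linear in λ; the λ² term in each signed area is a multiple of (F−D)×(F−D) = 0, so 2·[DRA] and 2·[REC] are each linear in λ. Evaluating at λ=0 and λ=1:
  2·[DRA] = -1/18·λ − 1/18,   2·[REC] = 1/2·λ − 1/3
So [DRA]:[REC] = (-1/18·λ − 1/18) / (1/2·λ − 1/3). Setting this equal to -3/7:
  -1/18·λ − 1/18 = -3/7·(1/2·λ − 1/3)  ⇒  λ = 5/4
Then r = λ/(1−λ) = (5/4)/(-1/4) = -5. Check: with r = -5, C = (0, 5/4) and [DRA]:[REC] = -3/7 as required.

r = -5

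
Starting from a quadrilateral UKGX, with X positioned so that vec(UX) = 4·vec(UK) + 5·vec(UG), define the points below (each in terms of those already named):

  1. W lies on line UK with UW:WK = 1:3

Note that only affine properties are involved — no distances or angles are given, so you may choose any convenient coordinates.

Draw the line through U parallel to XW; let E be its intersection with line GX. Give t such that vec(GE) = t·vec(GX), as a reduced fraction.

Set U = (0, 0), K = (1, 0), G = (0, 1), X = (4, 5); any affine frame gives the same invariant.
1. W lies on line UK with UW:WK = 1:3 ⇒ W = (1/4, 0)
through U parallel to XW: direction (-15/4, -5); meets GX at E = (3, 4)
E = G + t·(X−G) with t = 3/4

t = 3/4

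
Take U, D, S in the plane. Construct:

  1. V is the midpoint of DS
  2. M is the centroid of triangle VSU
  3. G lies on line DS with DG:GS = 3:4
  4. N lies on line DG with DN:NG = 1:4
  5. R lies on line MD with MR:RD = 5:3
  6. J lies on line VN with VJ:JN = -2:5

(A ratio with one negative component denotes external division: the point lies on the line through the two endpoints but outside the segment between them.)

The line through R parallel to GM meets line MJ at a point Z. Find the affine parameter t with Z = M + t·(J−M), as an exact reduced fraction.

Set U = (0, 0), D = (1, 0), S = (0, 1); any affine frame gives the same invariant.
1. V is the midpoint of DS ⇒ V = (1/2, 1/2)
2. M is the centroid of triangle VSU ⇒ M = (1/6, 1/2)
3. G lies on line DS with DG:GS = 3:4 ⇒ G = (4/7, 3/7)
4. N lies on line DG with DN:NG = 1:4 ⇒ N = (32/35, 3/35)
5. R lies on line MD with MR:RD = 5:3 ⇒ R = (11/16, 3/16)
6. J lies on line VN with VJ:JN = -2:5 ⇒ J = (47/210, 163/210)
through R parallel to GM: direction (-17/42, 1/14); meets MJ at Z = (188/1533, 587/2044)
Z = M + t·(J−M) with t = -225/292

t = -225/292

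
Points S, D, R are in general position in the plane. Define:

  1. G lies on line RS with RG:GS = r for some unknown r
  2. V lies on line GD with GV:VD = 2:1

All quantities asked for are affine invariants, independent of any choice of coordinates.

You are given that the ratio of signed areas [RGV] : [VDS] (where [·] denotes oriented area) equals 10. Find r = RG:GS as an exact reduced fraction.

Assign S = (0, 0), D = (1, 0), R = (0, 1) — the answer is frame-independent, so this choice is without loss of generality.
1. With RG:GS = r, write λ = r/(r+1) so G = R + λ·(S−R); G is affine-linear in λ
2. V lies on line GD with GV:VD = 2:1 ⇒ V is an affine combination of earlier points and hence also affine-linear in λ
Every point depending on G is an affine combination of G and λ-independent points, so each such coordinate is linear in λ; the λ² term in each signed area is a multiple of (S−R)×(S−R) = 0, so 2·[RGV] and 2·[VDS] are each linear in λ. Evaluating at λ=0 and λ=1:
  2·[RGV] = 2/3·λ,   2·[VDS] = 1/3·λ − 1/3
So [RGV]:[VDS] = (2/3·λ) / (1/3·λ − 1/3). Setting this equal to 10:
  2/3·λ = 10·(1/3·λ − 1/3)  ⇒  λ = 5/4
Then r = λ/(1−λ) = (5/4)/(-1/4) = -5. Check: with r = -5, G = (0, -1/4) and [RGV]:[VDS] = 10 as required.

r = -5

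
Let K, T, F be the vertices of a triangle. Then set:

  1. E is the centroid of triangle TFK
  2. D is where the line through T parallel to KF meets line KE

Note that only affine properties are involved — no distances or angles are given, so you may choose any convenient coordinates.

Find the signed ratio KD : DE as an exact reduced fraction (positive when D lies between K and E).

Assign K = (0, 0), T = (1, 0), F = (0, 1) — the answer is frame-independent, so this choice is without loss of generality.
1. E is the centroid of triangle TFK ⇒ E = (1/3, 1/3)
2. D is where the line through T parallel to KF meets line KE ⇒ D = (1, 1)
D = K + t·(E−K) with t = 3, so KD:DE = t:(1−t) = 3:-2

KD:DE = -3/2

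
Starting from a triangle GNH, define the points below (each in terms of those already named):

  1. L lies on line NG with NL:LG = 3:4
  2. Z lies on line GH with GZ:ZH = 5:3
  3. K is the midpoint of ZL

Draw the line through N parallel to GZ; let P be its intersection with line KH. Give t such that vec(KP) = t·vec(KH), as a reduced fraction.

Assign G = (0, 0), N = (1, 0), H = (0, 1) — the answer is frame-independent, so this choice is without loss of generality.
1. L lies on line NG with NL:LG = 3:4 ⇒ L = (4/7, 0)
2. Z lies on line GH with GZ:ZH = 5:3 ⇒ Z = (0, 5/8)
3. K is the midpoint of ZL ⇒ K = (2/7, 5/16)
through N parallel to GZ: direction (0, 5/8); meets KH at P = (1, -45/32)
P = K + t·(H−K) with t = -5/2

t = -5/2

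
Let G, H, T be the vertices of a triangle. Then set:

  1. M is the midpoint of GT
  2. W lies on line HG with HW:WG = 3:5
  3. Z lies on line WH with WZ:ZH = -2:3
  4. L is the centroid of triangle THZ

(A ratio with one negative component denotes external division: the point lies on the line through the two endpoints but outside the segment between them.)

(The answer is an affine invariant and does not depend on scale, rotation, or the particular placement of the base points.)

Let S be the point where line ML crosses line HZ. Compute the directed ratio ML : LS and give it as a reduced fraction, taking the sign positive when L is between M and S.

Assign G = (0, 0), H = (1, 0), T = (0, 1) — the answer is frame-independent, so this choice is without loss of generality.
1. M is the midpoint of GT ⇒ M = (0, 1/2)
2. W lies on line HG with HW:WG = 3:5 ⇒ W = (5/8, 0)
3. Z lies on line WH with WZ:ZH = -2:3 ⇒ Z = (-1/8, 0)
4. L is the centroid of triangle THZ ⇒ L = (7/24, 1/3)
line ML meets HZ at S = (7/8, 0)
L = M + t·(S−M) with t = 1/3, so ML:LS = 1/3:2/3

ML:LS = 1/2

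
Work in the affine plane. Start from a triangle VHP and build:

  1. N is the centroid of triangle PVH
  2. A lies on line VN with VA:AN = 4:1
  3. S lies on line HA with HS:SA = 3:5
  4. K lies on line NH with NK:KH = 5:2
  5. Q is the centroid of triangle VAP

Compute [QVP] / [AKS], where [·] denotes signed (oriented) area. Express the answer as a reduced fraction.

Assign V = (0, 0), H = (1, 0), P = (0, 1) — the answer is frame-independent, so this choice is without loss of generality.
1. N is the centroid of triangle PVH ⇒ N = (1/3, 1/3)
2. A lies on line VN with VA:AN = 4:1 ⇒ A = (4/15, 4/15)
3. S lies on line HA with HS:SA = 3:5 ⇒ S = (29/40, 1/10)
4. K lies on line NH with NK:KH = 5:2 ⇒ K = (17/21, 2/21)
5. Q is the centroid of triangle VAP ⇒ Q = (4/45, 19/45)
2·[QVP] = -4/45, 2·[AKS] = -1/84
[QVP]:[AKS] = -4/45:-1/84 = 112/15

[QVP]:[AKS] = 112/15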